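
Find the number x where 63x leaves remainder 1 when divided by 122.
31

gcd(63, 122) = 1, so the inverse exists.
Extended Euclidean algorithm on (122, 63):
122 = 1 × 63 + 59  ⟹  59 = (1)·122 + (-1)·63
63 = 1 × 59 + 4  ⟹  4 = (-1)·122 + (2)·63
59 = 14 × 4 + 3  ⟹  3 = (15)·122 + (-29)·63
4 = 1 × 3 + 1  ⟹  1 = (-16)·122 + (31)·63
So (31)·63 ≡ 1 (mod 122), i.e. 63^(-1) ≡ 31 (mod 122).
Check: 63 × 31 = 1953 ≡ 1 (mod 122)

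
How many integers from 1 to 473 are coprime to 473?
420

473 = 11 × 43
φ(n) = n × ∏(1 - 1/p) for each prime p dividing n
φ(473) = 473 × (1 - 1/11) × (1 - 1/43) = 420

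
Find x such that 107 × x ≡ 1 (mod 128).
67

gcd(107, 128) = 1, so the inverse exists.
Extended Euclidean algorithm on (128, 107):
128 = 1 × 107 + 21  ⟹  21 = (1)·128 + (-1)·107
107 = 5 × 21 + 2  ⟹  2 = (-5)·128 + (6)·107
21 = 10 × 2 + 1  ⟹  1 = (51)·128 + (-61)·107
So (-61)·107 ≡ 1 (mod 128), i.e. 107^(-1) ≡ -61 ≡ 67 (mod 128).
Check: 107 × 67 = 7169 ≡ 1 (mod 128)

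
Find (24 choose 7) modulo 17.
1

Using Lucas' theorem:
Write n=24 and k=7 in base 17:
n in base 17: [1, 7]
k in base 17: [0, 7]
C(24,7) mod 17 = ∏ C(n_i, k_i) mod 17
Digit binomials (mod 17): C(1,0) = 1; C(7,7) = 1
Product: 1 × 1 = 1 ≡ 1 (mod 17)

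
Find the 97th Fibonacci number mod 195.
142

Matrix identity: Q^n = [[F_(n+1), F_n], [F_n, F_(n-1)]] with Q = [[1,1],[1,0]].
n = 97 = 1100001₂. Square-and-multiply, entries mod 195:
Q^1 = [[1,1],[1,0]]
Q^3 = (Q^1)²·Q = [[3,2],[2,1]]
Q^6 = (Q^3)² = [[13,8],[8,5]]
Q^12 = (Q^6)² = [[38,144],[144,89]]
Q^24 = (Q^12)² = [[145,153],[153,187]]
Q^48 = (Q^24)² = [[169,96],[96,73]]
Q^97 = (Q^48)²·Q = [[169,142],[142,27]]
F_97 mod 195 = Q^97[0][1] = 142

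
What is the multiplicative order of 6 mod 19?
9

19 is prime, so ord(6) divides φ(19) = 18.
Divisors of 18: 1, 2, 3, 6, 9, 18.
Repeated squaring: 6^1 ≡ 6, 6^2 ≡ 17, 6^4 ≡ 4, 6^8 ≡ 16, 6^16 ≡ 9 (mod 19).
Test 6^d mod 19 for each divisor d in increasing order:
6^1 ≡ 6
6^2 ≡ 17
6^3 = 6^2·6^1 ≡ 7
6^6 = 6^4·6^2 ≡ 11
6^9 = 6^8·6^1 ≡ 1  ← first divisor giving 1
The order is 9.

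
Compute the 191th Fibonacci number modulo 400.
209

Matrix identity: Q^n = [[F_(n+1), F_n], [F_n, F_(n-1)]] with Q = [[1,1],[1,0]].
n = 191 = 10111111₂. Square-and-multiply, entries mod 400:
Q^1 = [[1,1],[1,0]]
Q^2 = (Q^1)² = [[2,1],[1,1]]
Q^5 = (Q^2)²·Q = [[8,5],[5,3]]
Q^11 = (Q^5)²·Q = [[144,89],[89,55]]
Q^23 = (Q^11)²·Q = [[368,257],[257,111]]
Q^47 = (Q^23)²·Q = [[176,273],[273,303]]
Q^95 = (Q^47)²·Q = [[272,305],[305,367]]
Q^191 = (Q^95)²·Q = [[304,209],[209,95]]
F_191 mod 400 = Q^191[0][1] = 209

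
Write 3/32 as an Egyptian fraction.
1/11 + 1/352

Greedy algorithm:
3/32: ceiling(32/3) = 11, use 1/11
1/352: ceiling(352/1) = 352, use 1/352
Result: 3/32 = 1/11 + 1/352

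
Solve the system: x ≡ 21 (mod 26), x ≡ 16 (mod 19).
73

Using Chinese Remainder Theorem:
M = 26 × 19 = 494
M1 = 19, M2 = 26
y1 = 19^(-1) mod 26 = 11
y2 = 26^(-1) mod 19 = 11
x = (21×19×11 + 16×26×11) mod 494 = 73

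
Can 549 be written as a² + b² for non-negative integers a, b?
15² + 18² (a=15, b=18)

Factorization: 549 = 3^2 × 61
By Fermat: n is sum of two squares iff every prime p ≡ 3 (mod 4) appears to even power.
All primes ≡ 3 (mod 4) appear to even power.
Search a = 0, 1, 2, … for 549 - a² a perfect square: first hit at a = 15: 549 - 225 = 324 = 18².
549 = 15² + 18² = 225 + 324 ✓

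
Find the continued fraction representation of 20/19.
[1; 19]

Euclidean algorithm steps:
20 = 1 × 19 + 1
19 = 19 × 1 + 0
Continued fraction: [1; 19]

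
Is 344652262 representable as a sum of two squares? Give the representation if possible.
Not possible

Factorization: 344652262 = 2 × 37 × 167^3
By Fermat: n is sum of two squares iff every prime p ≡ 3 (mod 4) appears to even power.
Prime(s) ≡ 3 (mod 4) with odd exponent: [(167, 3)]
Therefore 344652262 cannot be expressed as a² + b².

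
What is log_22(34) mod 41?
31

Baby-step giant-step with step n = ⌈√41⌉ = 7.
Baby steps 22^j mod 41 (j:value) for j=0..6: 0:1, 1:22, 2:33, 3:29, 4:23, 5:14, 6:21.
Giant-step multiplier: 22^(-7) ≡ 22^(40-7) = 22^33 ≡ 15 (mod 41).
Giant steps γ_i = 34·15^i mod 41: γ_0=34, γ_1=18, γ_2=24, γ_3=32, γ_4=29 (in table at j=3).
x = i·n + j = 4·7 + 3 = 31.
Check: 22^31 ≡ 34 (mod 41).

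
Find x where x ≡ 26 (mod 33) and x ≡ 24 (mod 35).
59

Using Chinese Remainder Theorem:
M = 33 × 35 = 1155
M1 = 35, M2 = 33
y1 = 35^(-1) mod 33 = 17
y2 = 33^(-1) mod 35 = 17
x = (26×35×17 + 24×33×17) mod 1155 = 59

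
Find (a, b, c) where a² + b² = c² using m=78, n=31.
(5123, 4836, 7045)

Euclid's formula: a = m² - n², b = 2mn, c = m² + n²
m = 78, n = 31
a = 78² - 31² = 6084 - 961 = 5123
b = 2 × 78 × 31 = 4836
c = 78² + 31² = 6084 + 961 = 7045
Verification: 5123² + 4836² = 26245129 + 23386896 = 49632025 = 7045² ✓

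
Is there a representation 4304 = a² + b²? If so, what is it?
40² + 52² (a=40, b=52)

Factorization: 4304 = 2^4 × 269
By Fermat: n is sum of two squares iff every prime p ≡ 3 (mod 4) appears to even power.
All primes ≡ 3 (mod 4) appear to even power.
Search a = 0, 1, 2, … for 4304 - a² a perfect square: first hit at a = 40: 4304 - 1600 = 2704 = 52².
4304 = 40² + 52² = 1600 + 2704 ✓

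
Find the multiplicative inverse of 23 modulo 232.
111

gcd(23, 232) = 1, so the inverse exists.
Extended Euclidean algorithm on (232, 23):
232 = 10 × 23 + 2  ⟹  2 = (1)·232 + (-10)·23
23 = 11 × 2 + 1  ⟹  1 = (-11)·232 + (111)·23
So (111)·23 ≡ 1 (mod 232), i.e. 23^(-1) ≡ 111 (mod 232).
Check: 23 × 111 = 2553 ≡ 1 (mod 232)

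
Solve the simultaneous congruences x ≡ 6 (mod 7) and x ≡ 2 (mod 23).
48

Using Chinese Remainder Theorem:
M = 7 × 23 = 161
M1 = 23, M2 = 7
y1 = 23^(-1) mod 7 = 4
y2 = 7^(-1) mod 23 = 10
x = (6×23×4 + 2×7×10) mod 161 = 48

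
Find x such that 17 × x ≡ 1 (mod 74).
61

gcd(17, 74) = 1, so the inverse exists.
Extended Euclidean algorithm on (74, 17):
74 = 4 × 17 + 6  ⟹  6 = (1)·74 + (-4)·17
17 = 2 × 6 + 5  ⟹  5 = (-2)·74 + (9)·17
6 = 1 × 5 + 1  ⟹  1 = (3)·74 + (-13)·17
So (-13)·17 ≡ 1 (mod 74), i.e. 17^(-1) ≡ -13 ≡ 61 (mod 74).
Check: 17 × 61 = 1037 ≡ 1 (mod 74)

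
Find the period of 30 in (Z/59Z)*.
58

59 is prime, so ord(30) divides φ(59) = 58.
Divisors of 58: 1, 2, 29, 58.
Repeated squaring: 30^1 ≡ 30, 30^2 ≡ 15, 30^4 ≡ 48, 30^8 ≡ 3, 30^16 ≡ 9, 30^32 ≡ 22 (mod 59).
Test 30^d mod 59 for each divisor d in increasing order:
30^1 ≡ 30
30^2 ≡ 15
30^29 = 30^16·30^8·30^4·30^1 ≡ 58
30^58 = 30^32·30^16·30^8·30^2 ≡ 1  ← first divisor giving 1
The order is 58.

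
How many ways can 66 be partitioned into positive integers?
2323520

p(n) counts ways to write n as a sum of positive integers (order ignored).
Euler's pentagonal recurrence: p(k) = p(k-1) + p(k-2) - p(k-5) - p(k-7) + p(k-12) + p(k-15) - ... (offsets j(3j∓1)/2, signs ++--, p(0)=1, p(<0)=0).
DP table for k = 0..65: p(0)=1, p(1)=1, p(2)=2, p(3)=3, p(4)=5, p(5)=7, p(6)=11, p(7)=15, p(8)=22, p(9)=30, p(10)=42, p(11)=56, p(12)=77, p(13)=101, p(14)=135, p(15)=176, p(16)=231, p(17)=297, p(18)=385, p(19)=490, p(20)=627, p(21)=792, p(22)=1002, p(23)=1255, p(24)=1575, p(25)=1958, p(26)=2436, p(27)=3010, p(28)=3718, p(29)=4565, p(30)=5604, p(31)=6842, p(32)=8349, p(33)=10143, p(34)=12310, p(35)=14883, p(36)=17977, p(37)=21637, p(38)=26015, p(39)=31185, p(40)=37338, p(41)=44583, p(42)=53174, p(43)=63261, p(44)=75175, p(45)=89134, p(46)=105558, p(47)=124754, p(48)=147273, p(49)=173525, p(50)=204226, p(51)=239943, p(52)=281589, p(53)=329931, p(54)=386155, p(55)=451276, p(56)=526823, p(57)=614154, p(58)=715220, p(59)=831820, p(60)=966467, p(61)=1121505, p(62)=1300156, p(63)=1505499, p(64)=1741630, p(65)=2012558.
Final step: p(66) = p(65) + p(64) - p(61) - p(59) + p(54) + p(51) - p(44) - p(40) + p(31) + p(26) - p(15) - p(9)
= 2012558 + 1741630 - 1121505 - 831820 + 386155 + 239943 - 75175 - 37338 + 6842 + 2436 - 176 - 30
= 2323520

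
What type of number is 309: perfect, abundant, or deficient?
deficient

Proper divisors of 309: sum = 1 + 3 + 103 = 107
Since 107 < 309, 309 is deficient.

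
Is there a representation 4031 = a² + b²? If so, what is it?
Not possible

Factorization: 4031 = 29 × 139
By Fermat: n is sum of two squares iff every prime p ≡ 3 (mod 4) appears to even power.
Prime(s) ≡ 3 (mod 4) with odd exponent: [(139, 1)]
Therefore 4031 cannot be expressed as a² + b².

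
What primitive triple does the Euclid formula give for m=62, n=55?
(819, 6820, 6869)

Euclid's formula: a = m² - n², b = 2mn, c = m² + n²
m = 62, n = 55
a = 62² - 55² = 3844 - 3025 = 819
b = 2 × 62 × 55 = 6820
c = 62² + 55² = 3844 + 3025 = 6869
Verification: 819² + 6820² = 670761 + 46512400 = 47183161 = 6869² ✓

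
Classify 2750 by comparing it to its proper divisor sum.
abundant

Proper divisors of 2750: sum = 1 + 2 + 5 + 10 + 11 + 22 + 25 + 50 + 55 + 110 + 125 + 250 + 275 + 550 + 1375 = 2866
Since 2866 > 2750, 2750 is abundant.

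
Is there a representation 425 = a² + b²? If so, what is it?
5² + 20² (a=5, b=20)

Factorization: 425 = 5^2 × 17
By Fermat: n is sum of two squares iff every prime p ≡ 3 (mod 4) appears to even power.
All primes ≡ 3 (mod 4) appear to even power.
Search a = 0, 1, 2, … for 425 - a² a perfect square: first hit at a = 5: 425 - 25 = 400 = 20².
425 = 5² + 20² = 25 + 400 ✓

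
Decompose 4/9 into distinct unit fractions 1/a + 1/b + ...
1/3 + 1/9

Greedy algorithm:
4/9: ceiling(9/4) = 3, use 1/3
1/9: ceiling(9/1) = 9, use 1/9
Result: 4/9 = 1/3 + 1/9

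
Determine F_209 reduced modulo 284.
1

Matrix identity: Q^n = [[F_(n+1), F_n], [F_n, F_(n-1)]] with Q = [[1,1],[1,0]].
n = 209 = 11010001₂. Square-and-multiply, entries mod 284:
Q^1 = [[1,1],[1,0]]
Q^3 = (Q^1)²·Q = [[3,2],[2,1]]
Q^6 = (Q^3)² = [[13,8],[8,5]]
Q^13 = (Q^6)²·Q = [[93,233],[233,144]]
Q^26 = (Q^13)² = [[174,125],[125,49]]
Q^52 = (Q^26)² = [[177,43],[43,134]]
Q^104 = (Q^52)² = [[234,25],[25,209]]
Q^209 = (Q^104)²·Q = [[0,1],[1,283]]
F_209 mod 284 = Q^209[0][1] = 1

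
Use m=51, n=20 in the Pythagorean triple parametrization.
(2201, 2040, 3001)

Euclid's formula: a = m² - n², b = 2mn, c = m² + n²
m = 51, n = 20
a = 51² - 20² = 2601 - 400 = 2201
b = 2 × 51 × 20 = 2040
c = 51² + 20² = 2601 + 400 = 3001
Verification: 2201² + 2040² = 4844401 + 4161600 = 9006001 = 3001² ✓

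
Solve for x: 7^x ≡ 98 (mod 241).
192

Baby-step giant-step with step n = ⌈√241⌉ = 16.
Baby steps 7^j mod 241 (j:value) for j=0..15: 0:1, 1:7, 2:49, 3:102, 4:232, 5:178, 6:41, 7:46, 8:81, 9:85, 10:113, 11:68, 12:235, 13:199, 14:188, 15:111.
Giant-step multiplier: 7^(-16) ≡ 7^(240-16) = 7^224 ≡ 183 (mod 241).
Giant steps γ_i = 98·183^i mod 241: γ_0=98, γ_1=100, γ_2=225, γ_3=205, γ_4=160, γ_5=119, γ_6=87, γ_7=15, γ_8=94, γ_9=91, γ_10=24, γ_11=54, γ_12=1 (in table at j=0).
x = i·n + j = 12·16 + 0 = 192.
Check: 7^192 ≡ 98 (mod 241).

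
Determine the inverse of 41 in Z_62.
59

gcd(41, 62) = 1, so the inverse exists.
Extended Euclidean algorithm on (62, 41):
62 = 1 × 41 + 21  ⟹  21 = (1)·62 + (-1)·41
41 = 1 × 21 + 20  ⟹  20 = (-1)·62 + (2)·41
21 = 1 × 20 + 1  ⟹  1 = (2)·62 + (-3)·41
So (-3)·41 ≡ 1 (mod 62), i.e. 41^(-1) ≡ -3 ≡ 59 (mod 62).
Check: 41 × 59 = 2419 ≡ 1 (mod 62)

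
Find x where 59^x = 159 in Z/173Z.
34

Baby-step giant-step with step n = ⌈√173⌉ = 14.
Baby steps 59^j mod 173 (j:value) for j=0..13: 0:1, 1:59, 2:21, 3:28, 4:95, 5:69, 6:92, 7:65, 8:29, 9:154, 10:90, 11:120, 12:160, 13:98.
Giant-step multiplier: 59^(-14) ≡ 59^(172-14) = 59^158 ≡ 64 (mod 173).
Giant steps γ_i = 159·64^i mod 173: γ_0=159, γ_1=142, γ_2=92 (in table at j=6).
x = i·n + j = 2·14 + 6 = 34.
Check: 59^34 ≡ 159 (mod 173).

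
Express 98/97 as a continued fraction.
[1; 97]

Euclidean algorithm steps:
98 = 1 × 97 + 1
97 = 97 × 1 + 0
Continued fraction: [1; 97]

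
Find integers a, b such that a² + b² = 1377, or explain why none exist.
9² + 36² (a=9, b=36)

Factorization: 1377 = 3^4 × 17
By Fermat: n is sum of two squares iff every prime p ≡ 3 (mod 4) appears to even power.
All primes ≡ 3 (mod 4) appear to even power.
Search a = 0, 1, 2, … for 1377 - a² a perfect square: first hit at a = 9: 1377 - 81 = 1296 = 36².
1377 = 9² + 36² = 81 + 1296 ✓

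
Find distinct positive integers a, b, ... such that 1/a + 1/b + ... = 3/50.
1/17 + 1/850

Greedy algorithm:
3/50: ceiling(50/3) = 17, use 1/17
1/850: ceiling(850/1) = 850, use 1/850
Result: 3/50 = 1/17 + 1/850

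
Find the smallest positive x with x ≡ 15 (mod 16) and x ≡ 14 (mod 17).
31

Using Chinese Remainder Theorem:
M = 16 × 17 = 272
M1 = 17, M2 = 16
y1 = 17^(-1) mod 16 = 1
y2 = 16^(-1) mod 17 = 16
x = (15×17×1 + 14×16×16) mod 272 = 31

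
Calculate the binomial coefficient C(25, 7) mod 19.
0

Using Lucas' theorem:
Write n=25 and k=7 in base 19:
n in base 19: [1, 6]
k in base 19: [0, 7]
C(25,7) mod 19 = ∏ C(n_i, k_i) mod 19
Digit binomials (mod 19): C(1,0) = 1; C(6,7) = 0 (k_i > n_i)
Product: 1 × 0 = 0 ≡ 0 (mod 19)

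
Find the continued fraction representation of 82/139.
[0; 1, 1, 2, 3, 1, 1, 3]

Euclidean algorithm steps:
82 = 0 × 139 + 82
139 = 1 × 82 + 57
82 = 1 × 57 + 25
57 = 2 × 25 + 7
25 = 3 × 7 + 4
7 = 1 × 4 + 3
4 = 1 × 3 + 1
3 = 3 × 1 + 0
Continued fraction: [0; 1, 1, 2, 3, 1, 1, 3]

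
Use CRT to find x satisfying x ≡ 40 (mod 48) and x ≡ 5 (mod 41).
1768

Using Chinese Remainder Theorem:
M = 48 × 41 = 1968
M1 = 41, M2 = 48
y1 = 41^(-1) mod 48 = 41
y2 = 48^(-1) mod 41 = 6
x = (40×41×41 + 5×48×6) mod 1968 = 1768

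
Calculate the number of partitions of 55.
451276

p(n) counts ways to write n as a sum of positive integers (order ignored).
Euler's pentagonal recurrence: p(k) = p(k-1) + p(k-2) - p(k-5) - p(k-7) + p(k-12) + p(k-15) - ... (offsets j(3j∓1)/2, signs ++--, p(0)=1, p(<0)=0).
DP table for k = 0..54: p(0)=1, p(1)=1, p(2)=2, p(3)=3, p(4)=5, p(5)=7, p(6)=11, p(7)=15, p(8)=22, p(9)=30, p(10)=42, p(11)=56, p(12)=77, p(13)=101, p(14)=135, p(15)=176, p(16)=231, p(17)=297, p(18)=385, p(19)=490, p(20)=627, p(21)=792, p(22)=1002, p(23)=1255, p(24)=1575, p(25)=1958, p(26)=2436, p(27)=3010, p(28)=3718, p(29)=4565, p(30)=5604, p(31)=6842, p(32)=8349, p(33)=10143, p(34)=12310, p(35)=14883, p(36)=17977, p(37)=21637, p(38)=26015, p(39)=31185, p(40)=37338, p(41)=44583, p(42)=53174, p(43)=63261, p(44)=75175, p(45)=89134, p(46)=105558, p(47)=124754, p(48)=147273, p(49)=173525, p(50)=204226, p(51)=239943, p(52)=281589, p(53)=329931, p(54)=386155.
Final step: p(55) = p(54) + p(53) - p(50) - p(48) + p(43) + p(40) - p(33) - p(29) + p(20) + p(15) - p(4)
= 386155 + 329931 - 204226 - 147273 + 63261 + 37338 - 10143 - 4565 + 627 + 176 - 5
= 451276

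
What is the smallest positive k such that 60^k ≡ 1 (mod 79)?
78

79 is prime, so ord(60) divides φ(79) = 78.
Divisors of 78: 1, 2, 3, 6, 13, 26, 39, 78.
Repeated squaring: 60^1 ≡ 60, 60^2 ≡ 45, 60^4 ≡ 50, 60^8 ≡ 51, 60^16 ≡ 73, 60^32 ≡ 36, 60^64 ≡ 32 (mod 79).
Test 60^d mod 79 for each divisor d in increasing order:
60^1 ≡ 60
60^2 ≡ 45
60^3 = 60^2·60^1 ≡ 14
60^6 = 60^4·60^2 ≡ 38
60^13 = 60^8·60^4·60^1 ≡ 56
60^26 = 60^16·60^8·60^2 ≡ 55
60^39 = 60^32·60^4·60^2·60^1 ≡ 78
60^78 = 60^64·60^8·60^4·60^2 ≡ 1  ← first divisor giving 1
The order is 78.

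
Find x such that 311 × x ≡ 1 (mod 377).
337

gcd(311, 377) = 1, so the inverse exists.
Extended Euclidean algorithm on (377, 311):
377 = 1 × 311 + 66  ⟹  66 = (1)·377 + (-1)·311
311 = 4 × 66 + 47  ⟹  47 = (-4)·377 + (5)·311
66 = 1 × 47 + 19  ⟹  19 = (5)·377 + (-6)·311
47 = 2 × 19 + 9  ⟹  9 = (-14)·377 + (17)·311
19 = 2 × 9 + 1  ⟹  1 = (33)·377 + (-40)·311
So (-40)·311 ≡ 1 (mod 377), i.e. 311^(-1) ≡ -40 ≡ 337 (mod 377).
Check: 311 × 337 = 104807 ≡ 1 (mod 377)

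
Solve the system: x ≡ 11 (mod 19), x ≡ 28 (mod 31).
524

Using Chinese Remainder Theorem:
M = 19 × 31 = 589
M1 = 31, M2 = 19
y1 = 31^(-1) mod 19 = 8
y2 = 19^(-1) mod 31 = 18
x = (11×31×8 + 28×19×18) mod 589 = 524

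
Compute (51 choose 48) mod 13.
12

Using Lucas' theorem:
Write n=51 and k=48 in base 13:
n in base 13: [3, 12]
k in base 13: [3, 9]
C(51,48) mod 13 = ∏ C(n_i, k_i) mod 13
Digit binomials (mod 13): C(3,3) = 1; C(12,9) = 220 ≡ 12
Product: 1 × 12 = 12 ≡ 12 (mod 13)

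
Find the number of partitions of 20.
627

p(n) counts ways to write n as a sum of positive integers (order ignored).
Euler's pentagonal recurrence: p(k) = p(k-1) + p(k-2) - p(k-5) - p(k-7) + p(k-12) + p(k-15) - ... (offsets j(3j∓1)/2, signs ++--, p(0)=1, p(<0)=0).
DP table for k = 0..19: p(0)=1, p(1)=1, p(2)=2, p(3)=3, p(4)=5, p(5)=7, p(6)=11, p(7)=15, p(8)=22, p(9)=30, p(10)=42, p(11)=56, p(12)=77, p(13)=101, p(14)=135, p(15)=176, p(16)=231, p(17)=297, p(18)=385, p(19)=490.
Final step: p(20) = p(19) + p(18) - p(15) - p(13) + p(8) + p(5)
= 490 + 385 - 176 - 101 + 22 + 7
= 627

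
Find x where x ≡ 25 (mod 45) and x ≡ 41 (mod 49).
2050

Using Chinese Remainder Theorem:
M = 45 × 49 = 2205
M1 = 49, M2 = 45
y1 = 49^(-1) mod 45 = 34
y2 = 45^(-1) mod 49 = 12
x = (25×49×34 + 41×45×12) mod 2205 = 2050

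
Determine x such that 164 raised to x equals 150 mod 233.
175

Baby-step giant-step with step n = ⌈√233⌉ = 16.
Baby steps 164^j mod 233 (j:value) for j=0..15: 0:1, 1:164, 2:101, 3:21, 4:182, 5:24, 6:208, 7:94, 8:38, 9:174, 10:110, 11:99, 12:159, 13:213, 14:215, 15:77.
Giant-step multiplier: 164^(-16) ≡ 164^(232-16) = 164^216 ≡ 76 (mod 233).
Giant steps γ_i = 150·76^i mod 233: γ_0=150, γ_1=216, γ_2=106, γ_3=134, γ_4=165, γ_5=191, γ_6=70, γ_7=194, γ_8=65, γ_9=47, γ_10=77 (in table at j=15).
x = i·n + j = 10·16 + 15 = 175.
Check: 164^175 ≡ 150 (mod 233).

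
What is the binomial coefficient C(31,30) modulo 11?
9

Using Lucas' theorem:
Write n=31 and k=30 in base 11:
n in base 11: [2, 9]
k in base 11: [2, 8]
C(31,30) mod 11 = ∏ C(n_i, k_i) mod 11
Digit binomials (mod 11): C(2,2) = 1; C(9,8) = 9
Product: 1 × 9 = 9 ≡ 9 (mod 11)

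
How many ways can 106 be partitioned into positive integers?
384276336

p(n) counts ways to write n as a sum of positive integers (order ignored).
Euler's pentagonal recurrence: p(k) = p(k-1) + p(k-2) - p(k-5) - p(k-7) + p(k-12) + p(k-15) - ... (offsets j(3j∓1)/2, signs ++--, p(0)=1, p(<0)=0).
DP table for k = 0..105: p(0)=1, p(1)=1, p(2)=2, p(3)=3, p(4)=5, p(5)=7, p(6)=11, p(7)=15, p(8)=22, p(9)=30, p(10)=42, p(11)=56, p(12)=77, p(13)=101, p(14)=135, p(15)=176, p(16)=231, p(17)=297, p(18)=385, p(19)=490, p(20)=627, p(21)=792, p(22)=1002, p(23)=1255, p(24)=1575, p(25)=1958, p(26)=2436, p(27)=3010, p(28)=3718, p(29)=4565, p(30)=5604, p(31)=6842, p(32)=8349, p(33)=10143, p(34)=12310, p(35)=14883, p(36)=17977, p(37)=21637, p(38)=26015, p(39)=31185, p(40)=37338, p(41)=44583, p(42)=53174, p(43)=63261, p(44)=75175, p(45)=89134, p(46)=105558, p(47)=124754, p(48)=147273, p(49)=173525, p(50)=204226, p(51)=239943, p(52)=281589, p(53)=329931, p(54)=386155, p(55)=451276, p(56)=526823, p(57)=614154, p(58)=715220, p(59)=831820, p(60)=966467, p(61)=1121505, p(62)=1300156, p(63)=1505499, p(64)=1741630, p(65)=2012558, p(66)=2323520, p(67)=2679689, p(68)=3087735, p(69)=3554345, p(70)=4087968, p(71)=4697205, p(72)=5392783, p(73)=6185689, p(74)=7089500, p(75)=8118264, p(76)=9289091, p(77)=10619863, p(78)=12132164, p(79)=13848650, p(80)=15796476, p(81)=18004327, p(82)=20506255, p(83)=23338469, p(84)=26543660, p(85)=30167357, p(86)=34262962, p(87)=38887673, p(88)=44108109, p(89)=49995925, p(90)=56634173, p(91)=64112359, p(92)=72533807, p(93)=82010177, p(94)=92669720, p(95)=104651419, p(96)=118114304, p(97)=133230930, p(98)=150198136, p(99)=169229875, p(100)=190569292, p(101)=214481126, p(102)=241265379, p(103)=271248950, p(104)=304801365, p(105)=342325709.
Final step: p(106) = p(105) + p(104) - p(101) - p(99) + p(94) + p(91) - p(84) - p(80) + p(71) + p(66) - p(55) - p(49) + p(36) + p(29) - p(14) - p(6)
= 342325709 + 304801365 - 214481126 - 169229875 + 92669720 + 64112359 - 26543660 - 15796476 + 4697205 + 2323520 - 451276 - 173525 + 17977 + 4565 - 135 - 11
= 384276336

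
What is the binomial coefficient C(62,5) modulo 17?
3

Using Lucas' theorem:
Write n=62 and k=5 in base 17:
n in base 17: [3, 11]
k in base 17: [0, 5]
C(62,5) mod 17 = ∏ C(n_i, k_i) mod 17
Digit binomials (mod 17): C(3,0) = 1; C(11,5) = 462 ≡ 3
Product: 1 × 3 = 3 ≡ 3 (mod 17)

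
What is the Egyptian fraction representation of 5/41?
1/9 + 1/93 + 1/11439

Greedy algorithm:
5/41: ceiling(41/5) = 9, use 1/9
4/369: ceiling(369/4) = 93, use 1/93
1/11439: ceiling(11439/1) = 11439, use 1/11439
Result: 5/41 = 1/9 + 1/93 + 1/11439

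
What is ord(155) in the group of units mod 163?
27

163 is prime, so ord(155) divides φ(163) = 162.
Divisors of 162: 1, 2, 3, 6, 9, 18, 27, 54, 81, 162.
Repeated squaring: 155^1 ≡ 155, 155^2 ≡ 64, 155^4 ≡ 21, 155^8 ≡ 115, 155^16 ≡ 22, 155^32 ≡ 158, 155^64 ≡ 25, 155^128 ≡ 136 (mod 163).
Test 155^d mod 163 for each divisor d in increasing order:
155^1 ≡ 155
155^2 ≡ 64
155^3 = 155^2·155^1 ≡ 140
155^6 = 155^4·155^2 ≡ 40
155^9 = 155^8·155^1 ≡ 58
155^18 = 155^16·155^2 ≡ 104
155^27 = 155^16·155^8·155^2·155^1 ≡ 1  ← first divisor giving 1
The order is 27.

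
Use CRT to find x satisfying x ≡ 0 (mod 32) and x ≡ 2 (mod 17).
512

Using Chinese Remainder Theorem:
M = 32 × 17 = 544
M1 = 17, M2 = 32
y1 = 17^(-1) mod 32 = 17
y2 = 32^(-1) mod 17 = 8
x = (0×17×17 + 2×32×8) mod 544 = 512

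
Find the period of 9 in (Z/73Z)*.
6

73 is prime, so ord(9) divides φ(73) = 72.
Divisors of 72: 1, 2, 3, 4, 6, 8, 9, 12, 18, 24, 36, 72.
Repeated squaring: 9^1 ≡ 9, 9^2 ≡ 8, 9^4 ≡ 64, 9^8 ≡ 8, 9^16 ≡ 64, 9^32 ≡ 8, 9^64 ≡ 64 (mod 73).
Test 9^d mod 73 for each divisor d in increasing order:
9^1 ≡ 9
9^2 ≡ 8
9^3 = 9^2·9^1 ≡ 72
9^4 ≡ 64
9^6 = 9^4·9^2 ≡ 1  ← first divisor giving 1
The order is 6.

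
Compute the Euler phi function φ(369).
240

369 = 3^2 × 41
φ(n) = n × ∏(1 - 1/p) for each prime p dividing n
φ(369) = 369 × (1 - 1/3) × (1 - 1/41) = 240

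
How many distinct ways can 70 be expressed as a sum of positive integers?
4087968

p(n) counts ways to write n as a sum of positive integers (order ignored).
Euler's pentagonal recurrence: p(k) = p(k-1) + p(k-2) - p(k-5) - p(k-7) + p(k-12) + p(k-15) - ... (offsets j(3j∓1)/2, signs ++--, p(0)=1, p(<0)=0).
DP table for k = 0..69: p(0)=1, p(1)=1, p(2)=2, p(3)=3, p(4)=5, p(5)=7, p(6)=11, p(7)=15, p(8)=22, p(9)=30, p(10)=42, p(11)=56, p(12)=77, p(13)=101, p(14)=135, p(15)=176, p(16)=231, p(17)=297, p(18)=385, p(19)=490, p(20)=627, p(21)=792, p(22)=1002, p(23)=1255, p(24)=1575, p(25)=1958, p(26)=2436, p(27)=3010, p(28)=3718, p(29)=4565, p(30)=5604, p(31)=6842, p(32)=8349, p(33)=10143, p(34)=12310, p(35)=14883, p(36)=17977, p(37)=21637, p(38)=26015, p(39)=31185, p(40)=37338, p(41)=44583, p(42)=53174, p(43)=63261, p(44)=75175, p(45)=89134, p(46)=105558, p(47)=124754, p(48)=147273, p(49)=173525, p(50)=204226, p(51)=239943, p(52)=281589, p(53)=329931, p(54)=386155, p(55)=451276, p(56)=526823, p(57)=614154, p(58)=715220, p(59)=831820, p(60)=966467, p(61)=1121505, p(62)=1300156, p(63)=1505499, p(64)=1741630, p(65)=2012558, p(66)=2323520, p(67)=2679689, p(68)=3087735, p(69)=3554345.
Final step: p(70) = p(69) + p(68) - p(65) - p(63) + p(58) + p(55) - p(48) - p(44) + p(35) + p(30) - p(19) - p(13) + p(0)
= 3554345 + 3087735 - 2012558 - 1505499 + 715220 + 451276 - 147273 - 75175 + 14883 + 5604 - 490 - 101 + 1
= 4087968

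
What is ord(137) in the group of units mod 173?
86

173 is prime, so ord(137) divides φ(173) = 172.
Divisors of 172: 1, 2, 4, 43, 86, 172.
Repeated squaring: 137^1 ≡ 137, 137^2 ≡ 85, 137^4 ≡ 132, 137^8 ≡ 124, 137^16 ≡ 152, 137^32 ≡ 95, 137^64 ≡ 29, 137^128 ≡ 149 (mod 173).
Test 137^d mod 173 for each divisor d in increasing order:
137^1 ≡ 137
137^2 ≡ 85
137^4 ≡ 132
137^43 = 137^32·137^8·137^2·137^1 ≡ 172
137^86 = 137^64·137^16·137^4·137^2 ≡ 1  ← first divisor giving 1
The order is 86.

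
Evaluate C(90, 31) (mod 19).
3

Using Lucas' theorem:
Write n=90 and k=31 in base 19:
n in base 19: [4, 14]
k in base 19: [1, 12]
C(90,31) mod 19 = ∏ C(n_i, k_i) mod 19
Digit binomials (mod 19): C(4,1) = 4; C(14,12) = 91 ≡ 15
Product: 4 × 15 = 60 ≡ 3 (mod 19)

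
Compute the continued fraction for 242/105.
[2; 3, 3, 1, 1, 4]

Euclidean algorithm steps:
242 = 2 × 105 + 32
105 = 3 × 32 + 9
32 = 3 × 9 + 5
9 = 1 × 5 + 4
5 = 1 × 4 + 1
4 = 4 × 1 + 0
Continued fraction: [2; 3, 3, 1, 1, 4]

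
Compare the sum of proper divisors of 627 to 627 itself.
deficient

Proper divisors of 627: sum = 1 + 3 + 11 + 19 + 33 + 57 + 209 = 333
Since 333 < 627, 627 is deficient.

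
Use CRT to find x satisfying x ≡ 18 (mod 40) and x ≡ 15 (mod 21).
498

Using Chinese Remainder Theorem:
M = 40 × 21 = 840
M1 = 21, M2 = 40
y1 = 21^(-1) mod 40 = 21
y2 = 40^(-1) mod 21 = 10
x = (18×21×21 + 15×40×10) mod 840 = 498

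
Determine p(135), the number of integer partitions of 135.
9035836076

p(n) counts ways to write n as a sum of positive integers (order ignored).
Euler's pentagonal recurrence: p(k) = p(k-1) + p(k-2) - p(k-5) - p(k-7) + p(k-12) + p(k-15) - ... (offsets j(3j∓1)/2, signs ++--, p(0)=1, p(<0)=0).
DP table for k = 0..134: p(0)=1, p(1)=1, p(2)=2, p(3)=3, p(4)=5, p(5)=7, p(6)=11, p(7)=15, p(8)=22, p(9)=30, p(10)=42, p(11)=56, p(12)=77, p(13)=101, p(14)=135, p(15)=176, p(16)=231, p(17)=297, p(18)=385, p(19)=490, p(20)=627, p(21)=792, p(22)=1002, p(23)=1255, p(24)=1575, p(25)=1958, p(26)=2436, p(27)=3010, p(28)=3718, p(29)=4565, p(30)=5604, p(31)=6842, p(32)=8349, p(33)=10143, p(34)=12310, p(35)=14883, p(36)=17977, p(37)=21637, p(38)=26015, p(39)=31185, p(40)=37338, p(41)=44583, p(42)=53174, p(43)=63261, p(44)=75175, p(45)=89134, p(46)=105558, p(47)=124754, p(48)=147273, p(49)=173525, p(50)=204226, p(51)=239943, p(52)=281589, p(53)=329931, p(54)=386155, p(55)=451276, p(56)=526823, p(57)=614154, p(58)=715220, p(59)=831820, p(60)=966467, p(61)=1121505, p(62)=1300156, p(63)=1505499, p(64)=1741630, p(65)=2012558, p(66)=2323520, p(67)=2679689, p(68)=3087735, p(69)=3554345, p(70)=4087968, p(71)=4697205, p(72)=5392783, p(73)=6185689, p(74)=7089500, p(75)=8118264, p(76)=9289091, p(77)=10619863, p(78)=12132164, p(79)=13848650, p(80)=15796476, p(81)=18004327, p(82)=20506255, p(83)=23338469, p(84)=26543660, p(85)=30167357, p(86)=34262962, p(87)=38887673, p(88)=44108109, p(89)=49995925, p(90)=56634173, p(91)=64112359, p(92)=72533807, p(93)=82010177, p(94)=92669720, p(95)=104651419, p(96)=118114304, p(97)=133230930, p(98)=150198136, p(99)=169229875, p(100)=190569292, p(101)=214481126, p(102)=241265379, p(103)=271248950, p(104)=304801365, p(105)=342325709, p(106)=384276336, p(107)=431149389, p(108)=483502844, p(109)=541946240, p(110)=607163746, p(111)=679903203, p(112)=761002156, p(113)=851376628, p(114)=952050665, p(115)=1064144451, p(116)=1188908248, p(117)=1327710076, p(118)=1482074143, p(119)=1653668665, p(120)=1844349560, p(121)=2056148051, p(122)=2291320912, p(123)=2552338241, p(124)=2841940500, p(125)=3163127352, p(126)=3519222692, p(127)=3913864295, p(128)=4351078600, p(129)=4835271870, p(130)=5371315400, p(131)=5964539504, p(132)=6620830889, p(133)=7346629512, p(134)=8149040695.
Final step: p(135) = p(134) + p(133) - p(130) - p(128) + p(123) + p(120) - p(113) - p(109) + p(100) + p(95) - p(84) - p(78) + p(65) + p(58) - p(43) - p(35) + p(18) + p(9)
= 8149040695 + 7346629512 - 5371315400 - 4351078600 + 2552338241 + 1844349560 - 851376628 - 541946240 + 190569292 + 104651419 - 26543660 - 12132164 + 2012558 + 715220 - 63261 - 14883 + 385 + 30
= 9035836076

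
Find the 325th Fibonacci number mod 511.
236

Matrix identity: Q^n = [[F_(n+1), F_n], [F_n, F_(n-1)]] with Q = [[1,1],[1,0]].
n = 325 = 101000101₂. Square-and-multiply, entries mod 511:
Q^1 = [[1,1],[1,0]]
Q^2 = (Q^1)² = [[2,1],[1,1]]
Q^5 = (Q^2)²·Q = [[8,5],[5,3]]
Q^10 = (Q^5)² = [[89,55],[55,34]]
Q^20 = (Q^10)² = [[215,122],[122,93]]
Q^40 = (Q^20)² = [[300,273],[273,27]]
Q^81 = (Q^40)²·Q = [[344,498],[498,357]]
Q^162 = (Q^81)² = [[464,85],[85,379]]
Q^325 = (Q^162)²·Q = [[351,236],[236,115]]
F_325 mod 511 = Q^325[0][1] = 236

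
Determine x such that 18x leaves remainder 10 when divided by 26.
x ≡ 2 (mod 13)

gcd(18, 26) = 2, which divides 10, so solutions exist.
Divide through by 2: 9x ≡ 5 (mod 13).
Find 9^(-1) mod 13 by the extended Euclidean algorithm:
13 = 1 × 9 + 4  ⟹  4 = (1)·13 + (-1)·9
9 = 2 × 4 + 1  ⟹  1 = (-2)·13 + (3)·9
So (3)·9 ≡ 1 (mod 13), i.e. 9^(-1) ≡ 3 (mod 13).
x ≡ 3 × 5 = 15 ≡ 2 (mod 13).
Check: 18 × 2 = 36 ≡ 10 (mod 26).
x ≡ 2 (mod 13), giving 2 solutions mod 26.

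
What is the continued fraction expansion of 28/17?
[1; 1, 1, 1, 5]

Euclidean algorithm steps:
28 = 1 × 17 + 11
17 = 1 × 11 + 6
11 = 1 × 6 + 5
6 = 1 × 5 + 1
5 = 5 × 1 + 0
Continued fraction: [1; 1, 1, 1, 5]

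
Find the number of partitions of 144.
22540654445

p(n) counts ways to write n as a sum of positive integers (order ignored).
Euler's pentagonal recurrence: p(k) = p(k-1) + p(k-2) - p(k-5) - p(k-7) + p(k-12) + p(k-15) - ... (offsets j(3j∓1)/2, signs ++--, p(0)=1, p(<0)=0).
DP table for k = 0..143: p(0)=1, p(1)=1, p(2)=2, p(3)=3, p(4)=5, p(5)=7, p(6)=11, p(7)=15, p(8)=22, p(9)=30, p(10)=42, p(11)=56, p(12)=77, p(13)=101, p(14)=135, p(15)=176, p(16)=231, p(17)=297, p(18)=385, p(19)=490, p(20)=627, p(21)=792, p(22)=1002, p(23)=1255, p(24)=1575, p(25)=1958, p(26)=2436, p(27)=3010, p(28)=3718, p(29)=4565, p(30)=5604, p(31)=6842, p(32)=8349, p(33)=10143, p(34)=12310, p(35)=14883, p(36)=17977, p(37)=21637, p(38)=26015, p(39)=31185, p(40)=37338, p(41)=44583, p(42)=53174, p(43)=63261, p(44)=75175, p(45)=89134, p(46)=105558, p(47)=124754, p(48)=147273, p(49)=173525, p(50)=204226, p(51)=239943, p(52)=281589, p(53)=329931, p(54)=386155, p(55)=451276, p(56)=526823, p(57)=614154, p(58)=715220, p(59)=831820, p(60)=966467, p(61)=1121505, p(62)=1300156, p(63)=1505499, p(64)=1741630, p(65)=2012558, p(66)=2323520, p(67)=2679689, p(68)=3087735, p(69)=3554345, p(70)=4087968, p(71)=4697205, p(72)=5392783, p(73)=6185689, p(74)=7089500, p(75)=8118264, p(76)=9289091, p(77)=10619863, p(78)=12132164, p(79)=13848650, p(80)=15796476, p(81)=18004327, p(82)=20506255, p(83)=23338469, p(84)=26543660, p(85)=30167357, p(86)=34262962, p(87)=38887673, p(88)=44108109, p(89)=49995925, p(90)=56634173, p(91)=64112359, p(92)=72533807, p(93)=82010177, p(94)=92669720, p(95)=104651419, p(96)=118114304, p(97)=133230930, p(98)=150198136, p(99)=169229875, p(100)=190569292, p(101)=214481126, p(102)=241265379, p(103)=271248950, p(104)=304801365, p(105)=342325709, p(106)=384276336, p(107)=431149389, p(108)=483502844, p(109)=541946240, p(110)=607163746, p(111)=679903203, p(112)=761002156, p(113)=851376628, p(114)=952050665, p(115)=1064144451, p(116)=1188908248, p(117)=1327710076, p(118)=1482074143, p(119)=1653668665, p(120)=1844349560, p(121)=2056148051, p(122)=2291320912, p(123)=2552338241, p(124)=2841940500, p(125)=3163127352, p(126)=3519222692, p(127)=3913864295, p(128)=4351078600, p(129)=4835271870, p(130)=5371315400, p(131)=5964539504, p(132)=6620830889, p(133)=7346629512, p(134)=8149040695, p(135)=9035836076, p(136)=10015581680, p(137)=11097645016, p(138)=12292341831, p(139)=13610949895, p(140)=15065878135, p(141)=16670689208, p(142)=18440293320, p(143)=20390982757.
Final step: p(144) = p(143) + p(142) - p(139) - p(137) + p(132) + p(129) - p(122) - p(118) + p(109) + p(104) - p(93) - p(87) + p(74) + p(67) - p(52) - p(44) + p(27) + p(18)
= 20390982757 + 18440293320 - 13610949895 - 11097645016 + 6620830889 + 4835271870 - 2291320912 - 1482074143 + 541946240 + 304801365 - 82010177 - 38887673 + 7089500 + 2679689 - 281589 - 75175 + 3010 + 385
= 22540654445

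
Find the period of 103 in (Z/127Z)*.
9

127 is prime, so ord(103) divides φ(127) = 126.
Divisors of 126: 1, 2, 3, 6, 7, 9, 14, 18, 21, 42, 63, 126.
Repeated squaring: 103^1 ≡ 103, 103^2 ≡ 68, 103^4 ≡ 52, 103^8 ≡ 37, 103^16 ≡ 99, 103^32 ≡ 22, 103^64 ≡ 103 (mod 127).
Test 103^d mod 127 for each divisor d in increasing order:
103^1 ≡ 103
103^2 ≡ 68
103^3 = 103^2·103^1 ≡ 19
103^6 = 103^4·103^2 ≡ 107
103^7 = 103^4·103^2·103^1 ≡ 99
103^9 = 103^8·103^1 ≡ 1  ← first divisor giving 1
The order is 9.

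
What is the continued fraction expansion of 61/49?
[1; 4, 12]

Euclidean algorithm steps:
61 = 1 × 49 + 12
49 = 4 × 12 + 1
12 = 12 × 1 + 0
Continued fraction: [1; 4, 12]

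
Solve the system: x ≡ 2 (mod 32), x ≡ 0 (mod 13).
130

Using Chinese Remainder Theorem:
M = 32 × 13 = 416
M1 = 13, M2 = 32
y1 = 13^(-1) mod 32 = 5
y2 = 32^(-1) mod 13 = 11
x = (2×13×5 + 0×32×11) mod 416 = 130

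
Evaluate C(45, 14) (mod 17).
0

Using Lucas' theorem:
Write n=45 and k=14 in base 17:
n in base 17: [2, 11]
k in base 17: [0, 14]
C(45,14) mod 17 = ∏ C(n_i, k_i) mod 17
Digit binomials (mod 17): C(2,0) = 1; C(11,14) = 0 (k_i > n_i)
Product: 1 × 0 = 0 ≡ 0 (mod 17)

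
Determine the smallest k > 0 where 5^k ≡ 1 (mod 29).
14

29 is prime, so ord(5) divides φ(29) = 28.
Divisors of 28: 1, 2, 4, 7, 14, 28.
Repeated squaring: 5^1 ≡ 5, 5^2 ≡ 25, 5^4 ≡ 16, 5^8 ≡ 24, 5^16 ≡ 25 (mod 29).
Test 5^d mod 29 for each divisor d in increasing order:
5^1 ≡ 5
5^2 ≡ 25
5^4 ≡ 16
5^7 = 5^4·5^2·5^1 ≡ 28
5^14 = 5^8·5^4·5^2 ≡ 1  ← first divisor giving 1
The order is 14.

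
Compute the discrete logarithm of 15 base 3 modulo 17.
6

Baby-step giant-step with step n = ⌈√17⌉ = 5.
Baby steps 3^j mod 17 (j:value) for j=0..4: 0:1, 1:3, 2:9, 3:10, 4:13.
Giant-step multiplier: 3^(-5) ≡ 3^(16-5) = 3^11 ≡ 7 (mod 17).
Giant steps γ_i = 15·7^i mod 17: γ_0=15, γ_1=3 (in table at j=1).
x = i·n + j = 1·5 + 1 = 6.
Check: 3^6 ≡ 15 (mod 17).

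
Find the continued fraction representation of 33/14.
[2; 2, 1, 4]

Euclidean algorithm steps:
33 = 2 × 14 + 5
14 = 2 × 5 + 4
5 = 1 × 4 + 1
4 = 4 × 1 + 0
Continued fraction: [2; 2, 1, 4]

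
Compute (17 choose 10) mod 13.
0

Using Lucas' theorem:
Write n=17 and k=10 in base 13:
n in base 13: [1, 4]
k in base 13: [0, 10]
C(17,10) mod 13 = ∏ C(n_i, k_i) mod 13
Digit binomials (mod 13): C(1,0) = 1; C(4,10) = 0 (k_i > n_i)
Product: 1 × 0 = 0 ≡ 0 (mod 13)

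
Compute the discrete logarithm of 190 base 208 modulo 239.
19

Baby-step giant-step with step n = ⌈√239⌉ = 16.
Baby steps 208^j mod 239 (j:value) for j=0..15: 0:1, 1:208, 2:5, 3:84, 4:25, 5:181, 6:125, 7:188, 8:147, 9:223, 10:18, 11:159, 12:90, 13:78, 14:211, 15:151.
Giant-step multiplier: 208^(-16) ≡ 208^(238-16) = 208^222 ≡ 169 (mod 239).
Giant steps γ_i = 190·169^i mod 239: γ_0=190, γ_1=84 (in table at j=3).
x = i·n + j = 1·16 + 3 = 19.
Check: 208^19 ≡ 190 (mod 239).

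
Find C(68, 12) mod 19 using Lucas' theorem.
0

Using Lucas' theorem:
Write n=68 and k=12 in base 19:
n in base 19: [3, 11]
k in base 19: [0, 12]
C(68,12) mod 19 = ∏ C(n_i, k_i) mod 19
Digit binomials (mod 19): C(3,0) = 1; C(11,12) = 0 (k_i > n_i)
Product: 1 × 0 = 0 ≡ 0 (mod 19)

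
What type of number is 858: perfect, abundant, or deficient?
abundant

Proper divisors of 858: sum = 1 + 2 + 3 + 6 + 11 + 13 + 22 + 26 + 33 + 39 + 66 + 78 + 143 + 286 + 429 = 1158
Since 1158 > 858, 858 is abundant.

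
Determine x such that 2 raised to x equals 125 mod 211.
186

Baby-step giant-step with step n = ⌈√211⌉ = 15.
Baby steps 2^j mod 211 (j:value) for j=0..14: 0:1, 1:2, 2:4, 3:8, 4:16, 5:32, 6:64, 7:128, 8:45, 9:90, 10:180, 11:149, 12:87, 13:174, 14:137.
Giant-step multiplier: 2^(-15) ≡ 2^(210-15) = 2^195 ≡ 67 (mod 211).
Giant steps γ_i = 125·67^i mod 211: γ_0=125, γ_1=146, γ_2=76, γ_3=28, γ_4=188, γ_5=147, γ_6=143, γ_7=86, γ_8=65, γ_9=135, γ_10=183, γ_11=23, γ_12=64 (in table at j=6).
x = i·n + j = 12·15 + 6 = 186.
Check: 2^186 ≡ 125 (mod 211).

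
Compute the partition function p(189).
1527273599625

p(n) counts ways to write n as a sum of positive integers (order ignored).
Euler's pentagonal recurrence: p(k) = p(k-1) + p(k-2) - p(k-5) - p(k-7) + p(k-12) + p(k-15) - ... (offsets j(3j∓1)/2, signs ++--, p(0)=1, p(<0)=0).
DP table for k = 0..188: p(0)=1, p(1)=1, p(2)=2, p(3)=3, p(4)=5, p(5)=7, p(6)=11, p(7)=15, p(8)=22, p(9)=30, p(10)=42, p(11)=56, p(12)=77, p(13)=101, p(14)=135, p(15)=176, p(16)=231, p(17)=297, p(18)=385, p(19)=490, p(20)=627, p(21)=792, p(22)=1002, p(23)=1255, p(24)=1575, p(25)=1958, p(26)=2436, p(27)=3010, p(28)=3718, p(29)=4565, p(30)=5604, p(31)=6842, p(32)=8349, p(33)=10143, p(34)=12310, p(35)=14883, p(36)=17977, p(37)=21637, p(38)=26015, p(39)=31185, p(40)=37338, p(41)=44583, p(42)=53174, p(43)=63261, p(44)=75175, p(45)=89134, p(46)=105558, p(47)=124754, p(48)=147273, p(49)=173525, p(50)=204226, p(51)=239943, p(52)=281589, p(53)=329931, p(54)=386155, p(55)=451276, p(56)=526823, p(57)=614154, p(58)=715220, p(59)=831820, p(60)=966467, p(61)=1121505, p(62)=1300156, p(63)=1505499, p(64)=1741630, p(65)=2012558, p(66)=2323520, p(67)=2679689, p(68)=3087735, p(69)=3554345, p(70)=4087968, p(71)=4697205, p(72)=5392783, p(73)=6185689, p(74)=7089500, p(75)=8118264, p(76)=9289091, p(77)=10619863, p(78)=12132164, p(79)=13848650, p(80)=15796476, p(81)=18004327, p(82)=20506255, p(83)=23338469, p(84)=26543660, p(85)=30167357, p(86)=34262962, p(87)=38887673, p(88)=44108109, p(89)=49995925, p(90)=56634173, p(91)=64112359, p(92)=72533807, p(93)=82010177, p(94)=92669720, p(95)=104651419, p(96)=118114304, p(97)=133230930, p(98)=150198136, p(99)=169229875, p(100)=190569292, p(101)=214481126, p(102)=241265379, p(103)=271248950, p(104)=304801365, p(105)=342325709, p(106)=384276336, p(107)=431149389, p(108)=483502844, p(109)=541946240, p(110)=607163746, p(111)=679903203, p(112)=761002156, p(113)=851376628, p(114)=952050665, p(115)=1064144451, p(116)=1188908248, p(117)=1327710076, p(118)=1482074143, p(119)=1653668665, p(120)=1844349560, p(121)=2056148051, p(122)=2291320912, p(123)=2552338241, p(124)=2841940500, p(125)=3163127352, p(126)=3519222692, p(127)=3913864295, p(128)=4351078600, p(129)=4835271870, p(130)=5371315400, p(131)=5964539504, p(132)=6620830889, p(133)=7346629512, p(134)=8149040695, p(135)=9035836076, p(136)=10015581680, p(137)=11097645016, p(138)=12292341831, p(139)=13610949895, p(140)=15065878135, p(141)=16670689208, p(142)=18440293320, p(143)=20390982757, p(144)=22540654445, p(145)=24908858009, p(146)=27517052599, p(147)=30388671978, p(148)=33549419497, p(149)=37027355200, p(150)=40853235313, p(151)=45060624582, p(152)=49686288421, p(153)=54770336324, p(154)=60356673280, p(155)=66493182097, p(156)=73232243759, p(157)=80630964769, p(158)=88751778802, p(159)=97662728555, p(160)=107438159466, p(161)=118159068427, p(162)=129913904637, p(163)=142798995930, p(164)=156919475295, p(165)=172389800255, p(166)=189334822579, p(167)=207890420102, p(168)=228204732751, p(169)=250438925115, p(170)=274768617130, p(171)=301384802048, p(172)=330495499613, p(173)=362326859895, p(174)=397125074750, p(175)=435157697830, p(176)=476715857290, p(177)=522115831195, p(178)=571701605655, p(179)=625846753120, p(180)=684957390936, p(181)=749474411781, p(182)=819876908323, p(183)=896684817527, p(184)=980462880430, p(185)=1071823774337, p(186)=1171432692373, p(187)=1280011042268, p(188)=1398341745571.
Final step: p(189) = p(188) + p(187) - p(184) - p(182) + p(177) + p(174) - p(167) - p(163) + p(154) + p(149) - p(138) - p(132) + p(119) + p(112) - p(97) - p(89) + p(72) + p(63) - p(44) - p(34) + p(13) + p(2)
= 1398341745571 + 1280011042268 - 980462880430 - 819876908323 + 522115831195 + 397125074750 - 207890420102 - 142798995930 + 60356673280 + 37027355200 - 12292341831 - 6620830889 + 1653668665 + 761002156 - 133230930 - 49995925 + 5392783 + 1505499 - 75175 - 12310 + 101 + 2
= 1527273599625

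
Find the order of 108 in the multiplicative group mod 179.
89

179 is prime, so ord(108) divides φ(179) = 178.
Divisors of 178: 1, 2, 89, 178.
Repeated squaring: 108^1 ≡ 108, 108^2 ≡ 29, 108^4 ≡ 125, 108^8 ≡ 52, 108^16 ≡ 19, 108^32 ≡ 3, 108^64 ≡ 9, 108^128 ≡ 81 (mod 179).
Test 108^d mod 179 for each divisor d in increasing order:
108^1 ≡ 108
108^2 ≡ 29
108^89 = 108^64·108^16·108^8·108^1 ≡ 1  ← first divisor giving 1
The order is 89.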